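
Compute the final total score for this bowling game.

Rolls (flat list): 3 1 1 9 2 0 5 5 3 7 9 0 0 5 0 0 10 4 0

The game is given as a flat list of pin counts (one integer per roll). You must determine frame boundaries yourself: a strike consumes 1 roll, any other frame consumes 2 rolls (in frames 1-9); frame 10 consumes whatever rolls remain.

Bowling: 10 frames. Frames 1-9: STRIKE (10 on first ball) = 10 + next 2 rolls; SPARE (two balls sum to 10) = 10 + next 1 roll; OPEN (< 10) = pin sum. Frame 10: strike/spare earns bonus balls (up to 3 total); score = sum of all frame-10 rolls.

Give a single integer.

Frame 1: OPEN (3+1=4). Cumulative: 4
Frame 2: SPARE (1+9=10). 10 + next roll (2) = 12. Cumulative: 16
Frame 3: OPEN (2+0=2). Cumulative: 18
Frame 4: SPARE (5+5=10). 10 + next roll (3) = 13. Cumulative: 31
Frame 5: SPARE (3+7=10). 10 + next roll (9) = 19. Cumulative: 50
Frame 6: OPEN (9+0=9). Cumulative: 59
Frame 7: OPEN (0+5=5). Cumulative: 64
Frame 8: OPEN (0+0=0). Cumulative: 64
Frame 9: STRIKE. 10 + next two rolls (4+0) = 14. Cumulative: 78
Frame 10: OPEN. Sum of all frame-10 rolls (4+0) = 4. Cumulative: 82

Answer: 82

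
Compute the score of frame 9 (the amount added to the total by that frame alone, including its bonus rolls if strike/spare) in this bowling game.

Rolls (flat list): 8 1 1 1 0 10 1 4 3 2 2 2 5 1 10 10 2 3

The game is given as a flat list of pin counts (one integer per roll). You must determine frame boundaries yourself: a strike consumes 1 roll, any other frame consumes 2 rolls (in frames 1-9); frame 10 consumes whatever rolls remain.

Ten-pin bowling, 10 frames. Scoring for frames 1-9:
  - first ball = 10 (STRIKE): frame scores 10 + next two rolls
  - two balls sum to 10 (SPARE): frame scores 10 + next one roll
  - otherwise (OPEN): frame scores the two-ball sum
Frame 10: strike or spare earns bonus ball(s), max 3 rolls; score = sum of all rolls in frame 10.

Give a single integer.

Frame 1: OPEN (8+1=9). Cumulative: 9
Frame 2: OPEN (1+1=2). Cumulative: 11
Frame 3: SPARE (0+10=10). 10 + next roll (1) = 11. Cumulative: 22
Frame 4: OPEN (1+4=5). Cumulative: 27
Frame 5: OPEN (3+2=5). Cumulative: 32
Frame 6: OPEN (2+2=4). Cumulative: 36
Frame 7: OPEN (5+1=6). Cumulative: 42
Frame 8: STRIKE. 10 + next two rolls (10+2) = 22. Cumulative: 64
Frame 9: STRIKE. 10 + next two rolls (2+3) = 15. Cumulative: 79
Frame 10: OPEN. Sum of all frame-10 rolls (2+3) = 5. Cumulative: 84

Answer: 15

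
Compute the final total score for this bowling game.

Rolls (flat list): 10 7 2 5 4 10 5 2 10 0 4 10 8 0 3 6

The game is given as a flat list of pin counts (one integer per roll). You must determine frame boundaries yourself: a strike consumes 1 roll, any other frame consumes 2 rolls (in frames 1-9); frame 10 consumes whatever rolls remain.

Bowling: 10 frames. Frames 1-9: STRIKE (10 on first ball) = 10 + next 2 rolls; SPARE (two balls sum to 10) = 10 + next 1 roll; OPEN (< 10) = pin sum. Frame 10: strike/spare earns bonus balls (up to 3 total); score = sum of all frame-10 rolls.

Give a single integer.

Frame 1: STRIKE. 10 + next two rolls (7+2) = 19. Cumulative: 19
Frame 2: OPEN (7+2=9). Cumulative: 28
Frame 3: OPEN (5+4=9). Cumulative: 37
Frame 4: STRIKE. 10 + next two rolls (5+2) = 17. Cumulative: 54
Frame 5: OPEN (5+2=7). Cumulative: 61
Frame 6: STRIKE. 10 + next two rolls (0+4) = 14. Cumulative: 75
Frame 7: OPEN (0+4=4). Cumulative: 79
Frame 8: STRIKE. 10 + next two rolls (8+0) = 18. Cumulative: 97
Frame 9: OPEN (8+0=8). Cumulative: 105
Frame 10: OPEN. Sum of all frame-10 rolls (3+6) = 9. Cumulative: 114

Answer: 114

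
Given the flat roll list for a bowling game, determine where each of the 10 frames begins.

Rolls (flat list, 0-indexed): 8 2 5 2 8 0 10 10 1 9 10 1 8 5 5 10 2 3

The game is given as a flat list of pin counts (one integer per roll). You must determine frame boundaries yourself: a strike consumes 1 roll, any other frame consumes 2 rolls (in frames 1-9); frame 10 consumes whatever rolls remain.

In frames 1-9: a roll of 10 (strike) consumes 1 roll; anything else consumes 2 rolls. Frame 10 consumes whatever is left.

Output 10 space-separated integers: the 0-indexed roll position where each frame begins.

Answer: 0 2 4 6 7 8 10 11 13 15

Derivation:
Frame 1 starts at roll index 0: rolls=8,2 (sum=10), consumes 2 rolls
Frame 2 starts at roll index 2: rolls=5,2 (sum=7), consumes 2 rolls
Frame 3 starts at roll index 4: rolls=8,0 (sum=8), consumes 2 rolls
Frame 4 starts at roll index 6: roll=10 (strike), consumes 1 roll
Frame 5 starts at roll index 7: roll=10 (strike), consumes 1 roll
Frame 6 starts at roll index 8: rolls=1,9 (sum=10), consumes 2 rolls
Frame 7 starts at roll index 10: roll=10 (strike), consumes 1 roll
Frame 8 starts at roll index 11: rolls=1,8 (sum=9), consumes 2 rolls
Frame 9 starts at roll index 13: rolls=5,5 (sum=10), consumes 2 rolls
Frame 10 starts at roll index 15: 3 remaining rolls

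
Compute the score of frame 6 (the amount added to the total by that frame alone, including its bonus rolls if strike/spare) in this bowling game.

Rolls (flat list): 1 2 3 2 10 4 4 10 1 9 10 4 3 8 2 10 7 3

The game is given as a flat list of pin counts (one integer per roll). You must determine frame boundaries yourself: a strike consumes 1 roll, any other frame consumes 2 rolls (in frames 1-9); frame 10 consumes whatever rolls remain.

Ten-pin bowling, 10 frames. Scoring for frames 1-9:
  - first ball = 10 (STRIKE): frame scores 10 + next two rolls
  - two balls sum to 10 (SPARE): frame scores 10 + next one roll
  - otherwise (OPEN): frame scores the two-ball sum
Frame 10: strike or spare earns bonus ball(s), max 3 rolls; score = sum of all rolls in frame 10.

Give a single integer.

Answer: 20

Derivation:
Frame 1: OPEN (1+2=3). Cumulative: 3
Frame 2: OPEN (3+2=5). Cumulative: 8
Frame 3: STRIKE. 10 + next two rolls (4+4) = 18. Cumulative: 26
Frame 4: OPEN (4+4=8). Cumulative: 34
Frame 5: STRIKE. 10 + next two rolls (1+9) = 20. Cumulative: 54
Frame 6: SPARE (1+9=10). 10 + next roll (10) = 20. Cumulative: 74
Frame 7: STRIKE. 10 + next two rolls (4+3) = 17. Cumulative: 91
Frame 8: OPEN (4+3=7). Cumulative: 98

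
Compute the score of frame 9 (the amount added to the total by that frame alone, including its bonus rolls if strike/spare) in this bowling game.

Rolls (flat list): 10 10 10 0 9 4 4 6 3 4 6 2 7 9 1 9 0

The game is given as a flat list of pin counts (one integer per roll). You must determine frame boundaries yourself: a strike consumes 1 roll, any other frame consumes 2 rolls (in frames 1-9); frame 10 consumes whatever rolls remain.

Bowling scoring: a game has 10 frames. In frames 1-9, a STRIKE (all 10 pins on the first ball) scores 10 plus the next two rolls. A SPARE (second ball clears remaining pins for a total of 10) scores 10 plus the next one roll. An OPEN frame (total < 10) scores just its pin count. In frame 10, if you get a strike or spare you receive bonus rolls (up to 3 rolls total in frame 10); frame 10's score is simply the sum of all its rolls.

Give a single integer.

Frame 1: STRIKE. 10 + next two rolls (10+10) = 30. Cumulative: 30
Frame 2: STRIKE. 10 + next two rolls (10+0) = 20. Cumulative: 50
Frame 3: STRIKE. 10 + next two rolls (0+9) = 19. Cumulative: 69
Frame 4: OPEN (0+9=9). Cumulative: 78
Frame 5: OPEN (4+4=8). Cumulative: 86
Frame 6: OPEN (6+3=9). Cumulative: 95
Frame 7: SPARE (4+6=10). 10 + next roll (2) = 12. Cumulative: 107
Frame 8: OPEN (2+7=9). Cumulative: 116
Frame 9: SPARE (9+1=10). 10 + next roll (9) = 19. Cumulative: 135
Frame 10: OPEN. Sum of all frame-10 rolls (9+0) = 9. Cumulative: 144

Answer: 19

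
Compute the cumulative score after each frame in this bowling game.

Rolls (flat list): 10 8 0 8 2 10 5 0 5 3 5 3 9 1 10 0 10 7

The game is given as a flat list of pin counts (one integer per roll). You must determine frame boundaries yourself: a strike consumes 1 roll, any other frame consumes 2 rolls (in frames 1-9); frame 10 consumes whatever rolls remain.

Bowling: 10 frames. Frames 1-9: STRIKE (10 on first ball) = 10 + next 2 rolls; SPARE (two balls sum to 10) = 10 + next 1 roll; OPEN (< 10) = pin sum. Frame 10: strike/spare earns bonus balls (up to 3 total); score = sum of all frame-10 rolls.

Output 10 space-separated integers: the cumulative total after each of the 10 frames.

Frame 1: STRIKE. 10 + next two rolls (8+0) = 18. Cumulative: 18
Frame 2: OPEN (8+0=8). Cumulative: 26
Frame 3: SPARE (8+2=10). 10 + next roll (10) = 20. Cumulative: 46
Frame 4: STRIKE. 10 + next two rolls (5+0) = 15. Cumulative: 61
Frame 5: OPEN (5+0=5). Cumulative: 66
Frame 6: OPEN (5+3=8). Cumulative: 74
Frame 7: OPEN (5+3=8). Cumulative: 82
Frame 8: SPARE (9+1=10). 10 + next roll (10) = 20. Cumulative: 102
Frame 9: STRIKE. 10 + next two rolls (0+10) = 20. Cumulative: 122
Frame 10: SPARE. Sum of all frame-10 rolls (0+10+7) = 17. Cumulative: 139

Answer: 18 26 46 61 66 74 82 102 122 139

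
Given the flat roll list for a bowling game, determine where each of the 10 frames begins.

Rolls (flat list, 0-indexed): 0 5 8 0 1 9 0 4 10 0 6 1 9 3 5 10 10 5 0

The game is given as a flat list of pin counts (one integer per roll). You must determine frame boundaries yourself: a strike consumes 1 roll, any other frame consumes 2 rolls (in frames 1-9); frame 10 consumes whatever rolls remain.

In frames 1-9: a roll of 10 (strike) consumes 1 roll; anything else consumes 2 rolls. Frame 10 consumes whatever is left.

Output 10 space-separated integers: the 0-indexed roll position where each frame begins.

Answer: 0 2 4 6 8 9 11 13 15 16

Derivation:
Frame 1 starts at roll index 0: rolls=0,5 (sum=5), consumes 2 rolls
Frame 2 starts at roll index 2: rolls=8,0 (sum=8), consumes 2 rolls
Frame 3 starts at roll index 4: rolls=1,9 (sum=10), consumes 2 rolls
Frame 4 starts at roll index 6: rolls=0,4 (sum=4), consumes 2 rolls
Frame 5 starts at roll index 8: roll=10 (strike), consumes 1 roll
Frame 6 starts at roll index 9: rolls=0,6 (sum=6), consumes 2 rolls
Frame 7 starts at roll index 11: rolls=1,9 (sum=10), consumes 2 rolls
Frame 8 starts at roll index 13: rolls=3,5 (sum=8), consumes 2 rolls
Frame 9 starts at roll index 15: roll=10 (strike), consumes 1 roll
Frame 10 starts at roll index 16: 3 remaining rolls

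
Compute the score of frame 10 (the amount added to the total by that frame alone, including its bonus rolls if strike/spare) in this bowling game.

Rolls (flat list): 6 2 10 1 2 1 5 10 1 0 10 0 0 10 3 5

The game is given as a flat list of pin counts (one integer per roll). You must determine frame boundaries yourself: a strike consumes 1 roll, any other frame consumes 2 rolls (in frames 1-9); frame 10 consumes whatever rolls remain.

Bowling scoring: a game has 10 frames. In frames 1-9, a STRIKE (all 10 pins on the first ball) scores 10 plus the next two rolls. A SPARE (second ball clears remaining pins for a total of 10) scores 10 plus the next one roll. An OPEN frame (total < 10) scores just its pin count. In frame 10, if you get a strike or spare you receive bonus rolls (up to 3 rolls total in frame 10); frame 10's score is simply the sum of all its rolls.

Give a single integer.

Frame 1: OPEN (6+2=8). Cumulative: 8
Frame 2: STRIKE. 10 + next two rolls (1+2) = 13. Cumulative: 21
Frame 3: OPEN (1+2=3). Cumulative: 24
Frame 4: OPEN (1+5=6). Cumulative: 30
Frame 5: STRIKE. 10 + next two rolls (1+0) = 11. Cumulative: 41
Frame 6: OPEN (1+0=1). Cumulative: 42
Frame 7: STRIKE. 10 + next two rolls (0+0) = 10. Cumulative: 52
Frame 8: OPEN (0+0=0). Cumulative: 52
Frame 9: STRIKE. 10 + next two rolls (3+5) = 18. Cumulative: 70
Frame 10: OPEN. Sum of all frame-10 rolls (3+5) = 8. Cumulative: 78

Answer: 8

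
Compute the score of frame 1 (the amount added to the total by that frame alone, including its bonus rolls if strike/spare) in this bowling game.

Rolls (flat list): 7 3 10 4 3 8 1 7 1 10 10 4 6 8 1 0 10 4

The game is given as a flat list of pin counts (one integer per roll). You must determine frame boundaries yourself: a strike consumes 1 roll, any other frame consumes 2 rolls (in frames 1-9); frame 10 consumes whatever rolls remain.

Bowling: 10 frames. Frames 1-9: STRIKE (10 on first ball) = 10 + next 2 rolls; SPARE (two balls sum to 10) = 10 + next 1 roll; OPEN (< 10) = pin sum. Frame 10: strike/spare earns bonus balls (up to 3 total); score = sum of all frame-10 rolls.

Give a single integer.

Answer: 20

Derivation:
Frame 1: SPARE (7+3=10). 10 + next roll (10) = 20. Cumulative: 20
Frame 2: STRIKE. 10 + next two rolls (4+3) = 17. Cumulative: 37
Frame 3: OPEN (4+3=7). Cumulative: 44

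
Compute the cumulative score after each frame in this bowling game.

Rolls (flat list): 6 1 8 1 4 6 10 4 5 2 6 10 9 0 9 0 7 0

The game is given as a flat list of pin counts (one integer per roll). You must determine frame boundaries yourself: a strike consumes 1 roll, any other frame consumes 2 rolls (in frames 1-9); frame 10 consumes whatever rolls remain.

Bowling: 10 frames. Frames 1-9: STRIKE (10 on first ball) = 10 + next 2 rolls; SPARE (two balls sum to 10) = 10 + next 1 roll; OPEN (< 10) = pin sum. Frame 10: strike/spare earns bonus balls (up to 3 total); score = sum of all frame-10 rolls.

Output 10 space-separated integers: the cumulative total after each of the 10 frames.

Answer: 7 16 36 55 64 72 91 100 109 116

Derivation:
Frame 1: OPEN (6+1=7). Cumulative: 7
Frame 2: OPEN (8+1=9). Cumulative: 16
Frame 3: SPARE (4+6=10). 10 + next roll (10) = 20. Cumulative: 36
Frame 4: STRIKE. 10 + next two rolls (4+5) = 19. Cumulative: 55
Frame 5: OPEN (4+5=9). Cumulative: 64
Frame 6: OPEN (2+6=8). Cumulative: 72
Frame 7: STRIKE. 10 + next two rolls (9+0) = 19. Cumulative: 91
Frame 8: OPEN (9+0=9). Cumulative: 100
Frame 9: OPEN (9+0=9). Cumulative: 109
Frame 10: OPEN. Sum of all frame-10 rolls (7+0) = 7. Cumulative: 116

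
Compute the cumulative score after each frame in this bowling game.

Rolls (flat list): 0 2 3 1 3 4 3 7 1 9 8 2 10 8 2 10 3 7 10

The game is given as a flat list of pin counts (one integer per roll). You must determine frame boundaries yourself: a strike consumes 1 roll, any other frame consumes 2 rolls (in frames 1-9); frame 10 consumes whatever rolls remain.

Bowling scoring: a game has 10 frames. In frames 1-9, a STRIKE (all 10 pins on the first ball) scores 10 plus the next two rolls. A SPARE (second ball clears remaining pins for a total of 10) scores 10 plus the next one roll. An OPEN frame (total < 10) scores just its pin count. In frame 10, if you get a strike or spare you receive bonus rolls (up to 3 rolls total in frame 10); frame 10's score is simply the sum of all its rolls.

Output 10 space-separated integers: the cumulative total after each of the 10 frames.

Answer: 2 6 13 24 42 62 82 102 122 142

Derivation:
Frame 1: OPEN (0+2=2). Cumulative: 2
Frame 2: OPEN (3+1=4). Cumulative: 6
Frame 3: OPEN (3+4=7). Cumulative: 13
Frame 4: SPARE (3+7=10). 10 + next roll (1) = 11. Cumulative: 24
Frame 5: SPARE (1+9=10). 10 + next roll (8) = 18. Cumulative: 42
Frame 6: SPARE (8+2=10). 10 + next roll (10) = 20. Cumulative: 62
Frame 7: STRIKE. 10 + next two rolls (8+2) = 20. Cumulative: 82
Frame 8: SPARE (8+2=10). 10 + next roll (10) = 20. Cumulative: 102
Frame 9: STRIKE. 10 + next two rolls (3+7) = 20. Cumulative: 122
Frame 10: SPARE. Sum of all frame-10 rolls (3+7+10) = 20. Cumulative: 142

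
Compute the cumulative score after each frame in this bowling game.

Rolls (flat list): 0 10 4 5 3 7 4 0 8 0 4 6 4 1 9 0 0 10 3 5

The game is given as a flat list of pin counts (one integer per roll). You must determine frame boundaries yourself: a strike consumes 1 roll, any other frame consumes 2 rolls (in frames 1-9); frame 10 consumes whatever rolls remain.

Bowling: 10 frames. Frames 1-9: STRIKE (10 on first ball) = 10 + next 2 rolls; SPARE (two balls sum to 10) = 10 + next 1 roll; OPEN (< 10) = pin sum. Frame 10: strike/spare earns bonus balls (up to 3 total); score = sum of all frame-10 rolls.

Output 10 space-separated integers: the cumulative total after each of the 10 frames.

Frame 1: SPARE (0+10=10). 10 + next roll (4) = 14. Cumulative: 14
Frame 2: OPEN (4+5=9). Cumulative: 23
Frame 3: SPARE (3+7=10). 10 + next roll (4) = 14. Cumulative: 37
Frame 4: OPEN (4+0=4). Cumulative: 41
Frame 5: OPEN (8+0=8). Cumulative: 49
Frame 6: SPARE (4+6=10). 10 + next roll (4) = 14. Cumulative: 63
Frame 7: OPEN (4+1=5). Cumulative: 68
Frame 8: OPEN (9+0=9). Cumulative: 77
Frame 9: SPARE (0+10=10). 10 + next roll (3) = 13. Cumulative: 90
Frame 10: OPEN. Sum of all frame-10 rolls (3+5) = 8. Cumulative: 98

Answer: 14 23 37 41 49 63 68 77 90 98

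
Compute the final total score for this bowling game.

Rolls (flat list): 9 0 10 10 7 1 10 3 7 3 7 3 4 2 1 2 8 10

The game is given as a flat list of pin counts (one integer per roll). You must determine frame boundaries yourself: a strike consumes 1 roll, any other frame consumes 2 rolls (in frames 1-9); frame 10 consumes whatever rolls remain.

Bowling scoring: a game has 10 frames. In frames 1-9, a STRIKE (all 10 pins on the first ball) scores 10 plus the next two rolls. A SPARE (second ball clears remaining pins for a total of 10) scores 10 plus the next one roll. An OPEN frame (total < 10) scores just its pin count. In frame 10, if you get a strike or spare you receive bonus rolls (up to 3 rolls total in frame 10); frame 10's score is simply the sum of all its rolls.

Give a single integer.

Answer: 138

Derivation:
Frame 1: OPEN (9+0=9). Cumulative: 9
Frame 2: STRIKE. 10 + next two rolls (10+7) = 27. Cumulative: 36
Frame 3: STRIKE. 10 + next two rolls (7+1) = 18. Cumulative: 54
Frame 4: OPEN (7+1=8). Cumulative: 62
Frame 5: STRIKE. 10 + next two rolls (3+7) = 20. Cumulative: 82
Frame 6: SPARE (3+7=10). 10 + next roll (3) = 13. Cumulative: 95
Frame 7: SPARE (3+7=10). 10 + next roll (3) = 13. Cumulative: 108
Frame 8: OPEN (3+4=7). Cumulative: 115
Frame 9: OPEN (2+1=3). Cumulative: 118
Frame 10: SPARE. Sum of all frame-10 rolls (2+8+10) = 20. Cumulative: 138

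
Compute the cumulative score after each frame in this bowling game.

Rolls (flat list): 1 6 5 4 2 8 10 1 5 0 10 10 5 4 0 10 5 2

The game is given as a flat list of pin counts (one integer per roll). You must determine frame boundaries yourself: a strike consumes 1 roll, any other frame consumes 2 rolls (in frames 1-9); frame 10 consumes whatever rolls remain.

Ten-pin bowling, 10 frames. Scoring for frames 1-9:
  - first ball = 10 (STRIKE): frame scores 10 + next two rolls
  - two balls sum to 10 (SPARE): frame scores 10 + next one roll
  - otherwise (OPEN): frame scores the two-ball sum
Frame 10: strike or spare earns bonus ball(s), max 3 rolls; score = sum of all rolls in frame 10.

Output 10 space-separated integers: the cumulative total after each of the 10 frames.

Frame 1: OPEN (1+6=7). Cumulative: 7
Frame 2: OPEN (5+4=9). Cumulative: 16
Frame 3: SPARE (2+8=10). 10 + next roll (10) = 20. Cumulative: 36
Frame 4: STRIKE. 10 + next two rolls (1+5) = 16. Cumulative: 52
Frame 5: OPEN (1+5=6). Cumulative: 58
Frame 6: SPARE (0+10=10). 10 + next roll (10) = 20. Cumulative: 78
Frame 7: STRIKE. 10 + next two rolls (5+4) = 19. Cumulative: 97
Frame 8: OPEN (5+4=9). Cumulative: 106
Frame 9: SPARE (0+10=10). 10 + next roll (5) = 15. Cumulative: 121
Frame 10: OPEN. Sum of all frame-10 rolls (5+2) = 7. Cumulative: 128

Answer: 7 16 36 52 58 78 97 106 121 128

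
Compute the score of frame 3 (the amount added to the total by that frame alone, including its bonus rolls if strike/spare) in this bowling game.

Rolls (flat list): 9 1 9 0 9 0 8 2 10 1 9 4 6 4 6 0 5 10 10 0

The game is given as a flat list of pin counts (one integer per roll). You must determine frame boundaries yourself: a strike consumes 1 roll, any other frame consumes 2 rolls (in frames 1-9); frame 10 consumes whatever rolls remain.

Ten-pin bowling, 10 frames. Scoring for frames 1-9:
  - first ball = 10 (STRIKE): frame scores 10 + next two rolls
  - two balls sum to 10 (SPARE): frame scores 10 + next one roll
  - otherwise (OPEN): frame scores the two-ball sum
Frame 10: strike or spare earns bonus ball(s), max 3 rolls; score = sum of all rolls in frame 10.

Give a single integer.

Frame 1: SPARE (9+1=10). 10 + next roll (9) = 19. Cumulative: 19
Frame 2: OPEN (9+0=9). Cumulative: 28
Frame 3: OPEN (9+0=9). Cumulative: 37
Frame 4: SPARE (8+2=10). 10 + next roll (10) = 20. Cumulative: 57
Frame 5: STRIKE. 10 + next two rolls (1+9) = 20. Cumulative: 77

Answer: 9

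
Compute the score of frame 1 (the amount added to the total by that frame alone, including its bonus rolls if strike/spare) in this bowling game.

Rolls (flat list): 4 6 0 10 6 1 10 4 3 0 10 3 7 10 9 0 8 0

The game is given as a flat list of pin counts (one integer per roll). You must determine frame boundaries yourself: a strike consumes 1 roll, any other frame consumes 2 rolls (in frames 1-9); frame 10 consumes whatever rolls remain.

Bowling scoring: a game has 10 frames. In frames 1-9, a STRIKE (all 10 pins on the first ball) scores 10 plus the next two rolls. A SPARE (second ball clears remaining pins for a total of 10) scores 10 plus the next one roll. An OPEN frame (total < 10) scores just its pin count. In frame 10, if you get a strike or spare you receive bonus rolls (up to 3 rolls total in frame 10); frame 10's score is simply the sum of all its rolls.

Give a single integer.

Frame 1: SPARE (4+6=10). 10 + next roll (0) = 10. Cumulative: 10
Frame 2: SPARE (0+10=10). 10 + next roll (6) = 16. Cumulative: 26
Frame 3: OPEN (6+1=7). Cumulative: 33

Answer: 10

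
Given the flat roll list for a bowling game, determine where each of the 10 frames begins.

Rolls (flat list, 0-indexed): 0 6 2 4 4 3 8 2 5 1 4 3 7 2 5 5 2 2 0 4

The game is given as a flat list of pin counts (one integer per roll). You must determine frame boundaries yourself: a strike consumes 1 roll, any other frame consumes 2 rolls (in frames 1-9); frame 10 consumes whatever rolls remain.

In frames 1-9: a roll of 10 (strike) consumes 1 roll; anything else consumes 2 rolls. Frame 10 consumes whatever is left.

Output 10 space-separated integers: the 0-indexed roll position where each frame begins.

Frame 1 starts at roll index 0: rolls=0,6 (sum=6), consumes 2 rolls
Frame 2 starts at roll index 2: rolls=2,4 (sum=6), consumes 2 rolls
Frame 3 starts at roll index 4: rolls=4,3 (sum=7), consumes 2 rolls
Frame 4 starts at roll index 6: rolls=8,2 (sum=10), consumes 2 rolls
Frame 5 starts at roll index 8: rolls=5,1 (sum=6), consumes 2 rolls
Frame 6 starts at roll index 10: rolls=4,3 (sum=7), consumes 2 rolls
Frame 7 starts at roll index 12: rolls=7,2 (sum=9), consumes 2 rolls
Frame 8 starts at roll index 14: rolls=5,5 (sum=10), consumes 2 rolls
Frame 9 starts at roll index 16: rolls=2,2 (sum=4), consumes 2 rolls
Frame 10 starts at roll index 18: 2 remaining rolls

Answer: 0 2 4 6 8 10 12 14 16 18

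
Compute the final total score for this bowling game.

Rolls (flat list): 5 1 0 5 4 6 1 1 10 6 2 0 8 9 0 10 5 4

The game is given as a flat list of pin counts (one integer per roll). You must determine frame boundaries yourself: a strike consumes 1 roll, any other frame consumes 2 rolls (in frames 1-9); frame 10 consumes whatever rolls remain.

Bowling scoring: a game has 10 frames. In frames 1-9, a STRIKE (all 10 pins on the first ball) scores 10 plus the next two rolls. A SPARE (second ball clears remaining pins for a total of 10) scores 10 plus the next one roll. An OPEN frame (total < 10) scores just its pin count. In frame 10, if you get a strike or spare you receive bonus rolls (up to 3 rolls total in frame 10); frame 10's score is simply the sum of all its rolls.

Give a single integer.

Frame 1: OPEN (5+1=6). Cumulative: 6
Frame 2: OPEN (0+5=5). Cumulative: 11
Frame 3: SPARE (4+6=10). 10 + next roll (1) = 11. Cumulative: 22
Frame 4: OPEN (1+1=2). Cumulative: 24
Frame 5: STRIKE. 10 + next two rolls (6+2) = 18. Cumulative: 42
Frame 6: OPEN (6+2=8). Cumulative: 50
Frame 7: OPEN (0+8=8). Cumulative: 58
Frame 8: OPEN (9+0=9). Cumulative: 67
Frame 9: STRIKE. 10 + next two rolls (5+4) = 19. Cumulative: 86
Frame 10: OPEN. Sum of all frame-10 rolls (5+4) = 9. Cumulative: 95

Answer: 95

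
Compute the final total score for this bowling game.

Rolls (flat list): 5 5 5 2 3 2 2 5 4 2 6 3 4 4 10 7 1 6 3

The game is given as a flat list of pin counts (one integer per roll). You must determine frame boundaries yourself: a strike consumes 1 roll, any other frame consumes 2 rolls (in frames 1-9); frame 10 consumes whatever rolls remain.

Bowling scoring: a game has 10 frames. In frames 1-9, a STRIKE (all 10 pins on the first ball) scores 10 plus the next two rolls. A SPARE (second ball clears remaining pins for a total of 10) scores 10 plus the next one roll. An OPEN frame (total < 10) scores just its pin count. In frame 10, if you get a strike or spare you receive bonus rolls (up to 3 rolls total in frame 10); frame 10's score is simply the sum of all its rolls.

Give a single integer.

Frame 1: SPARE (5+5=10). 10 + next roll (5) = 15. Cumulative: 15
Frame 2: OPEN (5+2=7). Cumulative: 22
Frame 3: OPEN (3+2=5). Cumulative: 27
Frame 4: OPEN (2+5=7). Cumulative: 34
Frame 5: OPEN (4+2=6). Cumulative: 40
Frame 6: OPEN (6+3=9). Cumulative: 49
Frame 7: OPEN (4+4=8). Cumulative: 57
Frame 8: STRIKE. 10 + next two rolls (7+1) = 18. Cumulative: 75
Frame 9: OPEN (7+1=8). Cumulative: 83
Frame 10: OPEN. Sum of all frame-10 rolls (6+3) = 9. Cumulative: 92

Answer: 92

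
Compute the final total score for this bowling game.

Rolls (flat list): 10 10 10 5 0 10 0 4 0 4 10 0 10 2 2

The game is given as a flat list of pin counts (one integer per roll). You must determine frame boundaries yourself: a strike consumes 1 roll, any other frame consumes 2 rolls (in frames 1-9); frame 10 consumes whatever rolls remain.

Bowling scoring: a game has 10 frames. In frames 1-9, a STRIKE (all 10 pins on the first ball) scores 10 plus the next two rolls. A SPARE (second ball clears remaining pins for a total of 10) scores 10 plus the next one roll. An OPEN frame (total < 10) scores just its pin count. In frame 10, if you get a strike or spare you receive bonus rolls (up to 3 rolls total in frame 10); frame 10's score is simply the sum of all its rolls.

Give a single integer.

Frame 1: STRIKE. 10 + next two rolls (10+10) = 30. Cumulative: 30
Frame 2: STRIKE. 10 + next two rolls (10+5) = 25. Cumulative: 55
Frame 3: STRIKE. 10 + next two rolls (5+0) = 15. Cumulative: 70
Frame 4: OPEN (5+0=5). Cumulative: 75
Frame 5: STRIKE. 10 + next two rolls (0+4) = 14. Cumulative: 89
Frame 6: OPEN (0+4=4). Cumulative: 93
Frame 7: OPEN (0+4=4). Cumulative: 97
Frame 8: STRIKE. 10 + next two rolls (0+10) = 20. Cumulative: 117
Frame 9: SPARE (0+10=10). 10 + next roll (2) = 12. Cumulative: 129
Frame 10: OPEN. Sum of all frame-10 rolls (2+2) = 4. Cumulative: 133

Answer: 133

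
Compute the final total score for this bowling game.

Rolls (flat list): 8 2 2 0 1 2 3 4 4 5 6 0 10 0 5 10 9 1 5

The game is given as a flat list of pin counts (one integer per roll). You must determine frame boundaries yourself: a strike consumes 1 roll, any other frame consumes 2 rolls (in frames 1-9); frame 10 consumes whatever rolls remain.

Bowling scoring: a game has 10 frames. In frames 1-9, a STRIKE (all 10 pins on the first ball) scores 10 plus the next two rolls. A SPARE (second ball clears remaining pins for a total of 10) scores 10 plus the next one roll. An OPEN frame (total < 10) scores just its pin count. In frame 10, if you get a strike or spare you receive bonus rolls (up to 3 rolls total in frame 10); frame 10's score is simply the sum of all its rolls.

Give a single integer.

Answer: 94

Derivation:
Frame 1: SPARE (8+2=10). 10 + next roll (2) = 12. Cumulative: 12
Frame 2: OPEN (2+0=2). Cumulative: 14
Frame 3: OPEN (1+2=3). Cumulative: 17
Frame 4: OPEN (3+4=7). Cumulative: 24
Frame 5: OPEN (4+5=9). Cumulative: 33
Frame 6: OPEN (6+0=6). Cumulative: 39
Frame 7: STRIKE. 10 + next two rolls (0+5) = 15. Cumulative: 54
Frame 8: OPEN (0+5=5). Cumulative: 59
Frame 9: STRIKE. 10 + next two rolls (9+1) = 20. Cumulative: 79
Frame 10: SPARE. Sum of all frame-10 rolls (9+1+5) = 15. Cumulative: 94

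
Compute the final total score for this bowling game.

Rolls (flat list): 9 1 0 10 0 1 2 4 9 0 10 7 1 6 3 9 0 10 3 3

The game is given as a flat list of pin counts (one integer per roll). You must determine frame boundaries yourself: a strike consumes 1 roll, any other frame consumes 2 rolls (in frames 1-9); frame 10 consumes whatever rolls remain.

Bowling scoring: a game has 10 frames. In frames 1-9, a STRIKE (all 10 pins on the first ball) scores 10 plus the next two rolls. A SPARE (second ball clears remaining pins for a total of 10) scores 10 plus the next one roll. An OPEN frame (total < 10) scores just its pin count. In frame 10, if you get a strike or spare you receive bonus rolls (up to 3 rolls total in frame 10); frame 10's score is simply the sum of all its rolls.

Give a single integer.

Frame 1: SPARE (9+1=10). 10 + next roll (0) = 10. Cumulative: 10
Frame 2: SPARE (0+10=10). 10 + next roll (0) = 10. Cumulative: 20
Frame 3: OPEN (0+1=1). Cumulative: 21
Frame 4: OPEN (2+4=6). Cumulative: 27
Frame 5: OPEN (9+0=9). Cumulative: 36
Frame 6: STRIKE. 10 + next two rolls (7+1) = 18. Cumulative: 54
Frame 7: OPEN (7+1=8). Cumulative: 62
Frame 8: OPEN (6+3=9). Cumulative: 71
Frame 9: OPEN (9+0=9). Cumulative: 80
Frame 10: STRIKE. Sum of all frame-10 rolls (10+3+3) = 16. Cumulative: 96

Answer: 96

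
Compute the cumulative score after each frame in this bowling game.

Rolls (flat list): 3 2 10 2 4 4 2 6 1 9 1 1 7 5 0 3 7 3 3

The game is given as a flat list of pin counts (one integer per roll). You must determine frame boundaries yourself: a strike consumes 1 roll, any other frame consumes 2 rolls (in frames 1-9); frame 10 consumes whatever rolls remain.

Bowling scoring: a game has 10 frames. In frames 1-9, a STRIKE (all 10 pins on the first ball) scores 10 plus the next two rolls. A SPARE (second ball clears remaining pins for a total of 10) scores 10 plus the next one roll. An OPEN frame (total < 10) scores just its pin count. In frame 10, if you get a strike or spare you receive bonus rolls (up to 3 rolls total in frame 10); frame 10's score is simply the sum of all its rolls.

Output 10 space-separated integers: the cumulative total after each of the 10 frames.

Frame 1: OPEN (3+2=5). Cumulative: 5
Frame 2: STRIKE. 10 + next two rolls (2+4) = 16. Cumulative: 21
Frame 3: OPEN (2+4=6). Cumulative: 27
Frame 4: OPEN (4+2=6). Cumulative: 33
Frame 5: OPEN (6+1=7). Cumulative: 40
Frame 6: SPARE (9+1=10). 10 + next roll (1) = 11. Cumulative: 51
Frame 7: OPEN (1+7=8). Cumulative: 59
Frame 8: OPEN (5+0=5). Cumulative: 64
Frame 9: SPARE (3+7=10). 10 + next roll (3) = 13. Cumulative: 77
Frame 10: OPEN. Sum of all frame-10 rolls (3+3) = 6. Cumulative: 83

Answer: 5 21 27 33 40 51 59 64 77 83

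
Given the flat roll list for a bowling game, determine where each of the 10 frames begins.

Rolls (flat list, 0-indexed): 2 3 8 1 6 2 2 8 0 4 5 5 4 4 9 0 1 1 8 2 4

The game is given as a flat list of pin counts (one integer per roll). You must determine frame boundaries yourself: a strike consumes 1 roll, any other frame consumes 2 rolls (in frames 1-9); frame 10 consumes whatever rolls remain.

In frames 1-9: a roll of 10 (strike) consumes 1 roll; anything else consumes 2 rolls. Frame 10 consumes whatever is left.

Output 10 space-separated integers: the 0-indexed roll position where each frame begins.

Answer: 0 2 4 6 8 10 12 14 16 18

Derivation:
Frame 1 starts at roll index 0: rolls=2,3 (sum=5), consumes 2 rolls
Frame 2 starts at roll index 2: rolls=8,1 (sum=9), consumes 2 rolls
Frame 3 starts at roll index 4: rolls=6,2 (sum=8), consumes 2 rolls
Frame 4 starts at roll index 6: rolls=2,8 (sum=10), consumes 2 rolls
Frame 5 starts at roll index 8: rolls=0,4 (sum=4), consumes 2 rolls
Frame 6 starts at roll index 10: rolls=5,5 (sum=10), consumes 2 rolls
Frame 7 starts at roll index 12: rolls=4,4 (sum=8), consumes 2 rolls
Frame 8 starts at roll index 14: rolls=9,0 (sum=9), consumes 2 rolls
Frame 9 starts at roll index 16: rolls=1,1 (sum=2), consumes 2 rolls
Frame 10 starts at roll index 18: 3 remaining rolls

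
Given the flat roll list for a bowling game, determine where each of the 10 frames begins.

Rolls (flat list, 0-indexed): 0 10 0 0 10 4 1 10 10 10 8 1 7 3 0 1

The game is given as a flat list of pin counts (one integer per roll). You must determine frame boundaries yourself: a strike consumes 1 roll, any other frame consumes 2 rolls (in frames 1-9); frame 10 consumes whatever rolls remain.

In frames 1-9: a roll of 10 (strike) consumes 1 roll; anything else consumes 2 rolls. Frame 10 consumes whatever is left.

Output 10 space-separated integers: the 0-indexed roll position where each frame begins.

Answer: 0 2 4 5 7 8 9 10 12 14

Derivation:
Frame 1 starts at roll index 0: rolls=0,10 (sum=10), consumes 2 rolls
Frame 2 starts at roll index 2: rolls=0,0 (sum=0), consumes 2 rolls
Frame 3 starts at roll index 4: roll=10 (strike), consumes 1 roll
Frame 4 starts at roll index 5: rolls=4,1 (sum=5), consumes 2 rolls
Frame 5 starts at roll index 7: roll=10 (strike), consumes 1 roll
Frame 6 starts at roll index 8: roll=10 (strike), consumes 1 roll
Frame 7 starts at roll index 9: roll=10 (strike), consumes 1 roll
Frame 8 starts at roll index 10: rolls=8,1 (sum=9), consumes 2 rolls
Frame 9 starts at roll index 12: rolls=7,3 (sum=10), consumes 2 rolls
Frame 10 starts at roll index 14: 2 remaining rolls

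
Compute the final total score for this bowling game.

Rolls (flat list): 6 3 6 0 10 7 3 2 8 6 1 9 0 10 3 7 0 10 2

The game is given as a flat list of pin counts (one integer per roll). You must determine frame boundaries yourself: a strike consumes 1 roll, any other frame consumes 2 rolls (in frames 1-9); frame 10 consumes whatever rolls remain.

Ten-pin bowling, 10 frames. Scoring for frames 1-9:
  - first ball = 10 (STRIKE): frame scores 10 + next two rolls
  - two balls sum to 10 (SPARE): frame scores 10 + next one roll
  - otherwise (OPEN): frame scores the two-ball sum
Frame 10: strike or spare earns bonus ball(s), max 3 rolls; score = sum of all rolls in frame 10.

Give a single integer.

Answer: 121

Derivation:
Frame 1: OPEN (6+3=9). Cumulative: 9
Frame 2: OPEN (6+0=6). Cumulative: 15
Frame 3: STRIKE. 10 + next two rolls (7+3) = 20. Cumulative: 35
Frame 4: SPARE (7+3=10). 10 + next roll (2) = 12. Cumulative: 47
Frame 5: SPARE (2+8=10). 10 + next roll (6) = 16. Cumulative: 63
Frame 6: OPEN (6+1=7). Cumulative: 70
Frame 7: OPEN (9+0=9). Cumulative: 79
Frame 8: STRIKE. 10 + next two rolls (3+7) = 20. Cumulative: 99
Frame 9: SPARE (3+7=10). 10 + next roll (0) = 10. Cumulative: 109
Frame 10: SPARE. Sum of all frame-10 rolls (0+10+2) = 12. Cumulative: 121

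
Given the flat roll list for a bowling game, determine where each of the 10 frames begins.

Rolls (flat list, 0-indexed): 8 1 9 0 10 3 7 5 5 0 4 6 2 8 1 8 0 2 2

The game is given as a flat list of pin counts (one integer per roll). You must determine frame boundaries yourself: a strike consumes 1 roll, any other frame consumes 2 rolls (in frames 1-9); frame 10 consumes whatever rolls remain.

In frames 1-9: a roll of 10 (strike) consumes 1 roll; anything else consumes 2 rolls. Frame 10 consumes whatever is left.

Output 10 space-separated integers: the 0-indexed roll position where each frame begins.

Frame 1 starts at roll index 0: rolls=8,1 (sum=9), consumes 2 rolls
Frame 2 starts at roll index 2: rolls=9,0 (sum=9), consumes 2 rolls
Frame 3 starts at roll index 4: roll=10 (strike), consumes 1 roll
Frame 4 starts at roll index 5: rolls=3,7 (sum=10), consumes 2 rolls
Frame 5 starts at roll index 7: rolls=5,5 (sum=10), consumes 2 rolls
Frame 6 starts at roll index 9: rolls=0,4 (sum=4), consumes 2 rolls
Frame 7 starts at roll index 11: rolls=6,2 (sum=8), consumes 2 rolls
Frame 8 starts at roll index 13: rolls=8,1 (sum=9), consumes 2 rolls
Frame 9 starts at roll index 15: rolls=8,0 (sum=8), consumes 2 rolls
Frame 10 starts at roll index 17: 2 remaining rolls

Answer: 0 2 4 5 7 9 11 13 15 17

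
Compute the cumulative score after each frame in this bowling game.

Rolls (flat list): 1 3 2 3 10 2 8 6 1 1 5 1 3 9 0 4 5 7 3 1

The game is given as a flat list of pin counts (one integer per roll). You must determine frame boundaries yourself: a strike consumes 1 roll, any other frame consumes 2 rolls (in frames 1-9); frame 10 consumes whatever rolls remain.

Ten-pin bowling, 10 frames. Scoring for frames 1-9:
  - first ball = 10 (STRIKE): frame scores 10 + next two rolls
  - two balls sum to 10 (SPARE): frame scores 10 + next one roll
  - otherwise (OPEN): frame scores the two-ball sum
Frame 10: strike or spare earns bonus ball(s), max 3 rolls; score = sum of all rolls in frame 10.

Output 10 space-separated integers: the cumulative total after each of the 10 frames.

Frame 1: OPEN (1+3=4). Cumulative: 4
Frame 2: OPEN (2+3=5). Cumulative: 9
Frame 3: STRIKE. 10 + next two rolls (2+8) = 20. Cumulative: 29
Frame 4: SPARE (2+8=10). 10 + next roll (6) = 16. Cumulative: 45
Frame 5: OPEN (6+1=7). Cumulative: 52
Frame 6: OPEN (1+5=6). Cumulative: 58
Frame 7: OPEN (1+3=4). Cumulative: 62
Frame 8: OPEN (9+0=9). Cumulative: 71
Frame 9: OPEN (4+5=9). Cumulative: 80
Frame 10: SPARE. Sum of all frame-10 rolls (7+3+1) = 11. Cumulative: 91

Answer: 4 9 29 45 52 58 62 71 80 91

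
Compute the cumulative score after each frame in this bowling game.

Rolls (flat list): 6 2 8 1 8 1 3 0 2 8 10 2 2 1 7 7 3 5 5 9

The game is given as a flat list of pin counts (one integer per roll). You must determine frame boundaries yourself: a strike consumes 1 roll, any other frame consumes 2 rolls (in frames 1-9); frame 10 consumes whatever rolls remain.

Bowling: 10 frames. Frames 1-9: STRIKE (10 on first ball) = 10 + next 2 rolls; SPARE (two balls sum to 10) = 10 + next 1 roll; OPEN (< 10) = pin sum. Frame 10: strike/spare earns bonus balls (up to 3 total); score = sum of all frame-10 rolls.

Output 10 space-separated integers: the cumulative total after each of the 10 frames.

Answer: 8 17 26 29 49 63 67 75 90 109

Derivation:
Frame 1: OPEN (6+2=8). Cumulative: 8
Frame 2: OPEN (8+1=9). Cumulative: 17
Frame 3: OPEN (8+1=9). Cumulative: 26
Frame 4: OPEN (3+0=3). Cumulative: 29
Frame 5: SPARE (2+8=10). 10 + next roll (10) = 20. Cumulative: 49
Frame 6: STRIKE. 10 + next two rolls (2+2) = 14. Cumulative: 63
Frame 7: OPEN (2+2=4). Cumulative: 67
Frame 8: OPEN (1+7=8). Cumulative: 75
Frame 9: SPARE (7+3=10). 10 + next roll (5) = 15. Cumulative: 90
Frame 10: SPARE. Sum of all frame-10 rolls (5+5+9) = 19. Cumulative: 109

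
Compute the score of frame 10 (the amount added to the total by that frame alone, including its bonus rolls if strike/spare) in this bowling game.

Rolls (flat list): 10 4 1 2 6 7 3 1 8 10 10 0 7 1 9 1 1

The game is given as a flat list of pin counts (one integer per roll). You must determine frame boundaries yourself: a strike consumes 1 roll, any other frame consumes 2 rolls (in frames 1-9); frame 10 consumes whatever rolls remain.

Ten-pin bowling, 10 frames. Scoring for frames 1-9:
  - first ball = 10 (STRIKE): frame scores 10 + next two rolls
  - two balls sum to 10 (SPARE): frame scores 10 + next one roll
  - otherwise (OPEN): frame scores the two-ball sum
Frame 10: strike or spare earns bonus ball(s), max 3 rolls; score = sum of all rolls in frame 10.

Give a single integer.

Frame 1: STRIKE. 10 + next two rolls (4+1) = 15. Cumulative: 15
Frame 2: OPEN (4+1=5). Cumulative: 20
Frame 3: OPEN (2+6=8). Cumulative: 28
Frame 4: SPARE (7+3=10). 10 + next roll (1) = 11. Cumulative: 39
Frame 5: OPEN (1+8=9). Cumulative: 48
Frame 6: STRIKE. 10 + next two rolls (10+0) = 20. Cumulative: 68
Frame 7: STRIKE. 10 + next two rolls (0+7) = 17. Cumulative: 85
Frame 8: OPEN (0+7=7). Cumulative: 92
Frame 9: SPARE (1+9=10). 10 + next roll (1) = 11. Cumulative: 103
Frame 10: OPEN. Sum of all frame-10 rolls (1+1) = 2. Cumulative: 105

Answer: 2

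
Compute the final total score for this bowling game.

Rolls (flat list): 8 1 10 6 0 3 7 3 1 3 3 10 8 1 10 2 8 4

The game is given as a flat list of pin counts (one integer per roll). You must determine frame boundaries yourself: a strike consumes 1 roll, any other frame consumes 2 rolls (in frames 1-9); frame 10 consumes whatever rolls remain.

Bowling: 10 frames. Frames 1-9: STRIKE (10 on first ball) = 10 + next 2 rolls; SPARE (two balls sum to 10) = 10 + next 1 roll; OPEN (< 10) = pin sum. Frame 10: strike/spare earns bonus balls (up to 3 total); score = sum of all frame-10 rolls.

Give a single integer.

Frame 1: OPEN (8+1=9). Cumulative: 9
Frame 2: STRIKE. 10 + next two rolls (6+0) = 16. Cumulative: 25
Frame 3: OPEN (6+0=6). Cumulative: 31
Frame 4: SPARE (3+7=10). 10 + next roll (3) = 13. Cumulative: 44
Frame 5: OPEN (3+1=4). Cumulative: 48
Frame 6: OPEN (3+3=6). Cumulative: 54
Frame 7: STRIKE. 10 + next two rolls (8+1) = 19. Cumulative: 73
Frame 8: OPEN (8+1=9). Cumulative: 82
Frame 9: STRIKE. 10 + next two rolls (2+8) = 20. Cumulative: 102
Frame 10: SPARE. Sum of all frame-10 rolls (2+8+4) = 14. Cumulative: 116

Answer: 116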